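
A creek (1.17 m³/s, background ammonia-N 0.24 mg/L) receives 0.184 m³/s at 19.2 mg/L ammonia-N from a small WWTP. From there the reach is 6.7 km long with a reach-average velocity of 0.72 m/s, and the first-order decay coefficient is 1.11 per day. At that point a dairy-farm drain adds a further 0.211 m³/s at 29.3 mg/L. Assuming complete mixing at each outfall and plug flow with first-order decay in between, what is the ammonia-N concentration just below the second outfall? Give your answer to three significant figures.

Mass balance: C = (1.170·0.2400 + 0.1840·19.20) / 1.354 = 3.814/1.354 = 2.817 mg/L; combined flow 1.354 m³/s.
Travel time t = 6.7·1000 / 0.72 = 9306 s = 2.585 h.
After decay, C = 2.817 × e^(−kt) = 2.817 × 0.8873 = 2.499 mg/L.
At the second outfall, C = (1.354·2.499 + 0.2110·29.30) / (1.354 + 0.2110) = 6.113 mg/L.

6.11 mg/L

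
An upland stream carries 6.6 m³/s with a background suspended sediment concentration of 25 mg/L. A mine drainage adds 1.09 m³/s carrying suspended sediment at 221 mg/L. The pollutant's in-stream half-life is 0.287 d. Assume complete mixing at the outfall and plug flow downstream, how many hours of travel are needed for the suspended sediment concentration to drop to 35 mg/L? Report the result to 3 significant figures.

Flow-weighted average: C = (6.600·25.00 + 1.090·221.0) / 7.690 = 405.9/7.690 = 52.78 mg/L.
Half-life 0.287 d → k = ln 2 / 0.287 = 2.415 d⁻¹.
52.78·exp(−k·t) = 35 → t = ln(52.78/35)/k = 14700 s = 4.082 h.

4.08 h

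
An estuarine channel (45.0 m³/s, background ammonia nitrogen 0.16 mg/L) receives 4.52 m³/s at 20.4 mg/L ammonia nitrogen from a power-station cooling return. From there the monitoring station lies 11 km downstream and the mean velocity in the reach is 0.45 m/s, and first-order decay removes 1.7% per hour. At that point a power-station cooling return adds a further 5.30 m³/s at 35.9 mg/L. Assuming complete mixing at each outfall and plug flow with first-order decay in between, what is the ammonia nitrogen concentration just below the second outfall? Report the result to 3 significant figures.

5.08 mg/L

Flow-weighted average: C = (45.00·0.1600 + 4.520·20.40) / 49.52 = 99.41/49.52 = 2.007 mg/L; combined flow 49.52 m³/s.
Travel time t = 11·1000 / 0.45 = 24440 s = 6.790 h.
1.7%/h lost → k = −ln(1 − 0.017) = 0.01715 h⁻¹.
Applying C = C₀e^(−kt): 2.007 × 0.8901 = 1.787 mg/L.
At the second outfall, C = (49.52·1.787 + 5.300·35.90) / (49.52 + 5.300) = 5.085 mg/L.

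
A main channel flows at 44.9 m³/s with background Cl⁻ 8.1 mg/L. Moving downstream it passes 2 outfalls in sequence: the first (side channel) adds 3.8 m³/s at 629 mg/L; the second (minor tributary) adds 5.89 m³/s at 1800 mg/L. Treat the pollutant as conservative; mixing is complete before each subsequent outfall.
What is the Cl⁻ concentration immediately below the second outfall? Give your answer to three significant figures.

245 mg/L

Outfall 1: combined Q = 48.70 m³/s; C = (44.90·8.100 + 3.800·629.0)/48.70 = 56.55 mg/L.
Outfall 2: combined Q = 54.59 m³/s; C = (48.70·56.55 + 5.890·1800)/54.59 = 244.7 mg/L.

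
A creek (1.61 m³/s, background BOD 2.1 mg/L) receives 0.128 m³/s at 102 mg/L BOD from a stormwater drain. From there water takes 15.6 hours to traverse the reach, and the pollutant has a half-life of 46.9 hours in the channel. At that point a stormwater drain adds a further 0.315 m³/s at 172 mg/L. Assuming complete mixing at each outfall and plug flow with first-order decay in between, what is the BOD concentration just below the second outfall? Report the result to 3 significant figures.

Flow-weighted average: C = (1.610·2.100 + 0.1280·102.0) / 1.738 = 16.44/1.738 = 9.457 mg/L; combined flow 1.738 m³/s.
Half-life 46.9 h → k = ln 2 / 46.9 = 0.01478 h⁻¹ = 0.3547 d⁻¹.
First-order decay: C = 9.457·exp(−k·t) = 9.457·0.7941 = 7.510 mg/L.
Second outfall: C = (1.738·7.510 + 0.3150·172.0)/2.053 = 32.75 mg/L.

32.7 mg/L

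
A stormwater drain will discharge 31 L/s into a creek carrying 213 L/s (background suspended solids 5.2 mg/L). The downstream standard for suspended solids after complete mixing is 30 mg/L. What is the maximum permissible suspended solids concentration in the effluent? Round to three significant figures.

At the limit, (Qr·Cr + Qe·Cₑ)/(Qr + Qe) = 30:
Cₑ = (244.0·30 − 213.0·5.200) / 31.00 = 200.4 mg/L.

200 mg/L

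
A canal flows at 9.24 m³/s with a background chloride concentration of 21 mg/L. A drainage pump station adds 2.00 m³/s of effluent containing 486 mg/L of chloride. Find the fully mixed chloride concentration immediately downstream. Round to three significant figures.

104 mg/L

Mixed concentration C = ΣQC/ΣQ = (9.240·21.00 + 2.000·486.0) / 11.24 = 1166/11.24 = 103.7 mg/L.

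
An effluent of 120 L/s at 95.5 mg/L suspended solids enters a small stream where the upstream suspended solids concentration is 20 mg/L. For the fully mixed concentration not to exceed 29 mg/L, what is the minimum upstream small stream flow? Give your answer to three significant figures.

887 L/s

Set C_mix = 29: (Q·20.00 + 120.0·95.50) / (Q + 120.0) = 29
→ Q = 120.0·(95.50 − 29)/(29 − 20.00) = 886.7 L/s.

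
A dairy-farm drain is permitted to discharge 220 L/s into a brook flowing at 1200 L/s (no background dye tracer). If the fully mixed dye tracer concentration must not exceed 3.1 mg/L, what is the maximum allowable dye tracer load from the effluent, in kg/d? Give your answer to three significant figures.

Mass balance at the limit: 1200·0 + 220.0·Cₑ = 1420·3.1 → Cₑ = 20.01 mg/L.
220.0 L/s = 0.2200 m³/s. Load = 0.2200 m³/s × 20.01 g/m³ × 86 400 s/d = 380.3 kg/d.

380 kg/d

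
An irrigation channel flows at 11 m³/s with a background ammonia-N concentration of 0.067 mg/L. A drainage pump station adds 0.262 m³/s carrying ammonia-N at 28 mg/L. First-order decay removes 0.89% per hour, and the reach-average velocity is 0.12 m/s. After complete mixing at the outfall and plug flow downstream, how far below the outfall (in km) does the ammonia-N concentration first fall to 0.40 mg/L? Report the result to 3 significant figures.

After mixing, C = (11.00·0.06700 + 0.2620·28.00) / 11.26 = 8.073/11.26 = 0.7168 mg/L.
0.89%/h lost → k = −ln(1 − 0.0089) = 0.008940 h⁻¹.
Set 0.7168·exp(−k·t) = 0.40 → t = ln(0.7168/0.40)/k = 234900 s = 65.26 h.
Distance = v·t = 0.12·234900 = 28190 m = 28.19 km.

28.2 km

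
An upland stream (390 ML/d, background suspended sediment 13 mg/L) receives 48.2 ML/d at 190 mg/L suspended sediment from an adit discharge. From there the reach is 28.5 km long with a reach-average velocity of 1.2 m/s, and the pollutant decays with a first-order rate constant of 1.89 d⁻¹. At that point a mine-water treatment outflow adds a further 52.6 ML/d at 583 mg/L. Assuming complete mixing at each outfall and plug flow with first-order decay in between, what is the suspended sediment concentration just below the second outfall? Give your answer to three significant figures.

79.7 mg/L

Conservation of mass: C = (390.0·13.00 + 48.20·190.0) / 438.2 = 14230/438.2 = 32.47 mg/L; combined flow 438.2 ML/d.
Travel time t = 28.5·1000 / 1.2 = 23750 s = 6.597 h.
After decay, C = 32.47 × e^(−kt) = 32.47 × 0.5948 = 19.31 mg/L.
Second outfall: C = (438.2·19.31 + 52.60·583.0)/490.8 = 79.72 mg/L.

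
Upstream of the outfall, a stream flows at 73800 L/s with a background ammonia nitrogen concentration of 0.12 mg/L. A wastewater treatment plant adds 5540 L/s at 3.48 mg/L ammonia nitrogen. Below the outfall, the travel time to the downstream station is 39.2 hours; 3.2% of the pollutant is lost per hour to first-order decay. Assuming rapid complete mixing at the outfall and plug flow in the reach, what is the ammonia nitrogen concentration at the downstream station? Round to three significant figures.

0.0991 mg/L

After mixing, C = (73800·0.1200 + 5540·3.480) / 79340 = 28140/79340 = 0.3546 mg/L.
3.2%/h lost → k = −ln(1 − 0.032) = 0.03252 h⁻¹.
After decay, C = 0.3546 × e^(−kt) = 0.3546 × 0.2795 = 0.09910 mg/L.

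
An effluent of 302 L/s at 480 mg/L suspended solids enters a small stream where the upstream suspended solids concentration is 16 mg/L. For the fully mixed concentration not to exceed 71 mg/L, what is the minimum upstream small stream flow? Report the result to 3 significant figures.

Set C_mix = 71: (Q·16.00 + 302.0·480.0) / (Q + 302.0) = 71
→ Q = 302.0·(480.0 − 71)/(71 − 16.00) = 2246 L/s.

2250 L/s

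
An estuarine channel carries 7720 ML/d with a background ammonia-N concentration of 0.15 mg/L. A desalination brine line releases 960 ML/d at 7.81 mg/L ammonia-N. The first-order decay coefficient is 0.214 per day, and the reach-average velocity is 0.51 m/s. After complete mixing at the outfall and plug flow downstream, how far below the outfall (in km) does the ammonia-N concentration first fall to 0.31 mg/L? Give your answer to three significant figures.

Mixed concentration C = ΣQC/ΣQ = (7720·0.1500 + 960.0·7.810) / 8680 = 8656/8680 = 0.9972 mg/L.
Set 0.9972·exp(−k·t) = 0.31 → t = ln(0.9972/0.31)/k = 471700 s = 131.0 h.
Distance = v·t = 0.51·471700 = 240600 m = 240.6 km.

241 km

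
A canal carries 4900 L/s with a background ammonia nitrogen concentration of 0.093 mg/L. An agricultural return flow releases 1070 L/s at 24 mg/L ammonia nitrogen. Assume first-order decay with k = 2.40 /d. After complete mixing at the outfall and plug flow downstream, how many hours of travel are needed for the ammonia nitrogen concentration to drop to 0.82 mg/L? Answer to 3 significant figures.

16.8 h

After mixing, C = (4900·0.09300 + 1070·24.00) / 5970 = 26140/5970 = 4.378 mg/L.
4.378·exp(−k·t) = 0.82 → t = ln(4.378/0.82)/k = 60300 s = 16.75 h.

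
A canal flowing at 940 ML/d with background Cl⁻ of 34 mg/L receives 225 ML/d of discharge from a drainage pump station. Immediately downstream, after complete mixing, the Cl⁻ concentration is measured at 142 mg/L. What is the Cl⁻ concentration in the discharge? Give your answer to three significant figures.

Mass balance: 940.0·34.00 + 225.0·Cₑ = 1165·142.0
→ Cₑ = (1165·142.0 − 940.0·34.00) / 225.0 = 593.2 mg/L.

593 mg/L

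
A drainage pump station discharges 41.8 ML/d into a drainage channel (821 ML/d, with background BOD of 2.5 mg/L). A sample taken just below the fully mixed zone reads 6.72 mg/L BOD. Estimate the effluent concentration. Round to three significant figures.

Mass balance: 821.0·2.500 + 41.80·Cₑ = 862.8·6.720
→ Cₑ = (862.8·6.720 − 821.0·2.500) / 41.80 = 89.61 mg/L.

89.6 mg/L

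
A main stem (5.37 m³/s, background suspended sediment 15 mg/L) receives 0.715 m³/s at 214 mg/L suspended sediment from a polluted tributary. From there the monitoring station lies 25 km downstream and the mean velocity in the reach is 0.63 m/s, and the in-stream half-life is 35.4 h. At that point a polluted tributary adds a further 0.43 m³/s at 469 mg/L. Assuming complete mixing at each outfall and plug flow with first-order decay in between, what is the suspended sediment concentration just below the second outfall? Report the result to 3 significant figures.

Conservation of mass: C = (5.370·15.00 + 0.7150·214.0) / 6.085 = 233.6/6.085 = 38.38 mg/L; combined flow 6.085 m³/s.
Travel time t = 25·1000 / 0.63 = 39680 s = 11.02 h.
Half-life 35.4 h → k = ln 2 / 35.4 = 0.01958 h⁻¹ = 0.4699 d⁻¹.
Decay over the reach: 38.38·exp(−kt) = 38.38·0.8059 = 30.93 mg/L.
Second outfall: C = (6.085·30.93 + 0.4300·469.0)/6.515 = 59.84 mg/L.

59.8 mg/L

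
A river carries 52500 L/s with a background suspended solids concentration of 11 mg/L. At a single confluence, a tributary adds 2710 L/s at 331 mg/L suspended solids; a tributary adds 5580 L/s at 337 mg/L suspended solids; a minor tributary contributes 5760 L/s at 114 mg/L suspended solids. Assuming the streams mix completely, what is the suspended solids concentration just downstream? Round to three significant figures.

Mass balance: C = (52500·11.00 + 2710·331.0 + 5580·337.0 + 5760·114.0) / 66550 = 4012000/66550 = 60.28 mg/L.

60.3 mg/L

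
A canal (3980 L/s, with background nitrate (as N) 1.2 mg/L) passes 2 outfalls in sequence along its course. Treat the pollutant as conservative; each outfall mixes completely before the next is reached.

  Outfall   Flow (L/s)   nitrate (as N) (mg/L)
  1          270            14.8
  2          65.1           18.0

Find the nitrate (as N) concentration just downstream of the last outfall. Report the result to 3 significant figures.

Below outfall 1: Q → 4250 L/s, C = (3980·1.200 + 270.0·14.80)/4250 = 2.064 mg/L.
Below outfall 2: Q → 4315 L/s, C = (4250·2.064 + 65.10·18.00)/4315 = 2.304 mg/L.

2.30 mg/L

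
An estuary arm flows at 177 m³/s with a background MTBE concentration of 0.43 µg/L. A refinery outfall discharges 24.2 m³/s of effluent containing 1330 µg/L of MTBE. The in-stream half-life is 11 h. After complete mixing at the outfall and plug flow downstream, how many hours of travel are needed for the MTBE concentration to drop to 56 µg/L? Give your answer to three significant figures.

Mass balance: C = (177.0·0.4300 + 24.20·1330) / 201.2 = 32260/201.2 = 160.3 µg/L.
Half-life 11 h → k = ln 2 / 11 = 0.06301 h⁻¹ = 1.512 d⁻¹.
160.3·exp(−k·t) = 56 → t = ln(160.3/56)/k = 60100 s = 16.69 h.

16.7 h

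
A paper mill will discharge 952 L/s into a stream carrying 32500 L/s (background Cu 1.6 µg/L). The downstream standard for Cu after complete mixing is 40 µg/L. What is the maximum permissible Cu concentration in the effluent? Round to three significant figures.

1350 µg/L

At the limit, (Qr·Cr + Qe·Cₑ)/(Qr + Qe) = 40:
Cₑ = (33450·40 − 32500·1.600) / 952.0 = 1351 µg/L.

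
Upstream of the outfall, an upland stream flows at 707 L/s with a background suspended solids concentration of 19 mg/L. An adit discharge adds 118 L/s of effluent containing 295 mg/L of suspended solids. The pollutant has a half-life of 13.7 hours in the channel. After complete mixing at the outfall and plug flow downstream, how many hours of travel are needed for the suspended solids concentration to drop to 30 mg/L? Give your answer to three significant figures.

Flow-weighted average: C = (707.0·19.00 + 118.0·295.0) / 825.0 = 48240/825.0 = 58.48 mg/L.
Half-life 13.7 h → k = ln 2 / 13.7 = 0.05059 h⁻¹ = 1.214 d⁻¹.
58.48·exp(−k·t) = 30 → t = ln(58.48/30)/k = 47490 s = 13.19 h.

13.2 h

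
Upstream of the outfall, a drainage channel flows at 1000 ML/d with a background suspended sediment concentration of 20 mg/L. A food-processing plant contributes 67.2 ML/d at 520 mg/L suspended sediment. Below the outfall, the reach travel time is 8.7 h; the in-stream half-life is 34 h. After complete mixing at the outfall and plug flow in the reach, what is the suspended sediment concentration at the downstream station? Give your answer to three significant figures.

43.1 mg/L

Flow-weighted average: C = (1000·20.00 + 67.20·520.0) / 1067 = 54940/1067 = 51.48 mg/L.
Half-life 34 h → k = ln 2 / 34 = 0.02039 h⁻¹ = 0.4893 d⁻¹.
After decay, C = 51.48 × e^(−kt) = 51.48 × 0.8375 = 43.12 mg/L.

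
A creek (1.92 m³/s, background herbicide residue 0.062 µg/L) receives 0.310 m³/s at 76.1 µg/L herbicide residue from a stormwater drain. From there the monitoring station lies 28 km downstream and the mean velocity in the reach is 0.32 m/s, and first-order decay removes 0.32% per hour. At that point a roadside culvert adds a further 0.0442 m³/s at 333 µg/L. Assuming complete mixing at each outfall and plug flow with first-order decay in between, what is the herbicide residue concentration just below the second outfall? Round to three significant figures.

Flow-weighted average: C = (1.920·0.06200 + 0.3100·76.10) / 2.230 = 23.71/2.230 = 10.63 µg/L; combined flow 2.230 m³/s.
Travel time t = 28·1000 / 0.32 = 87500 s = 24.31 h.
0.32%/h lost → k = −ln(1 − 0.0032) = 0.003205 h⁻¹.
Applying C = C₀e^(−kt): 10.63 × 0.9251 = 9.835 µg/L.
At the second outfall, C = (2.230·9.835 + 0.04420·333.0) / (2.230 + 0.04420) = 16.12 µg/L.

16.1 µg/L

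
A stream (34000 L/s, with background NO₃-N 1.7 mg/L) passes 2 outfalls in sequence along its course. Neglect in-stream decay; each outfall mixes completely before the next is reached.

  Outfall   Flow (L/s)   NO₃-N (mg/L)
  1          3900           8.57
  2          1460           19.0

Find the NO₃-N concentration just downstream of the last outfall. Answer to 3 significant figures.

3.02 mg/L

Below outfall 1: Q → 37900 L/s, C = (34000·1.700 + 3900·8.570)/37900 = 2.407 mg/L.
Below outfall 2: Q → 39360 L/s, C = (37900·2.407 + 1460·19.00)/39360 = 3.022 mg/L.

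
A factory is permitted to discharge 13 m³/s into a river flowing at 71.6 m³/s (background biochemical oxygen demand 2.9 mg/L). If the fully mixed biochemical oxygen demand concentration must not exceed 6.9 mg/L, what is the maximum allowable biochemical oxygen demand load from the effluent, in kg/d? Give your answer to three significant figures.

Mass balance at the limit: 71.60·2.900 + 13.00·Cₑ = 84.60·6.9 → Cₑ = 28.93 mg/L.
Load = 13.00 m³/s × 28.93 g/m³ × 86 400 s/d = 32500 kg/d.

32500 kg/d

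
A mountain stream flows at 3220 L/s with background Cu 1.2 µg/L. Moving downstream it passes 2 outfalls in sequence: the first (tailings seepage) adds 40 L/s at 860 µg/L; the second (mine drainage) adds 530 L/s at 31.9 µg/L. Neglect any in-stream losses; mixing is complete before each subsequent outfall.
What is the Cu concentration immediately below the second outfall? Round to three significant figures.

14.6 µg/L

Outfall 1: combined Q = 3260 L/s; C = (3220·1.200 + 40.00·860.0)/3260 = 11.74 µg/L.
Outfall 2: combined Q = 3790 L/s; C = (3260·11.74 + 530.0·31.90)/3790 = 14.56 µg/L.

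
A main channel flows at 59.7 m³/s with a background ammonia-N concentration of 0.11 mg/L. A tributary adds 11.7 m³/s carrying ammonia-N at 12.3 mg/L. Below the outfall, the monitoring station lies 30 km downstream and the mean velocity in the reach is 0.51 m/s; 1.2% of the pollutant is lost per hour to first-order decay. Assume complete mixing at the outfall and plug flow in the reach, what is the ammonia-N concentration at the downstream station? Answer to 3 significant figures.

Mixed concentration C = ΣQC/ΣQ = (59.70·0.1100 + 11.70·12.30) / 71.40 = 150.5/71.40 = 2.108 mg/L.
Travel time t = 30·1000 / 0.51 = 58820 s = 16.34 h.
1.2%/h lost → k = −ln(1 − 0.012) = 0.01207 h⁻¹.
First-order decay: C = 2.108·exp(−k·t) = 2.108·0.8210 = 1.730 mg/L.

1.73 mg/L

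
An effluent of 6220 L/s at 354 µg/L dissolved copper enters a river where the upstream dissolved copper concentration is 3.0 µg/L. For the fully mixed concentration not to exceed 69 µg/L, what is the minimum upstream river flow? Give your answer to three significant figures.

26900 L/s

Set C_mix = 69: (Q·3.000 + 6220·354.0) / (Q + 6220) = 69
→ Q = 6220·(354.0 − 69)/(69 − 3.000) = 26860 L/s.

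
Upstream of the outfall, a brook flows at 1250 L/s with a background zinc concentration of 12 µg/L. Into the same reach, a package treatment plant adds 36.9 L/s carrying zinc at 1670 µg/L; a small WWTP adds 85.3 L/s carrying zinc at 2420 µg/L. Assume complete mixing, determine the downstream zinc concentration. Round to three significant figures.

Mass balance: C = (1250·12.00 + 36.90·1670 + 85.30·2420) / 1372 = 283000/1372 = 206.3 µg/L.

206 µg/L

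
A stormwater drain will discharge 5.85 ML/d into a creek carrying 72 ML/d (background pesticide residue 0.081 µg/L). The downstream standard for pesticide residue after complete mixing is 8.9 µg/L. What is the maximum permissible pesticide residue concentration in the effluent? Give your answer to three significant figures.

117 µg/L

At the limit, (Qr·Cr + Qe·Cₑ)/(Qr + Qe) = 8.9:
Cₑ = (77.85·8.9 − 72.00·0.08100) / 5.850 = 117.4 µg/L.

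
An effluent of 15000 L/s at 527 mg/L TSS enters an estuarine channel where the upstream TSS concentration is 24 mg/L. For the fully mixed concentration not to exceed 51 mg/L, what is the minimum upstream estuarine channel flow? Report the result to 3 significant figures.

264000 L/s

Set C_mix = 51: (Q·24.00 + 15000·527.0) / (Q + 15000) = 51
→ Q = 15000·(527.0 − 51)/(51 − 24.00) = 264400 L/s.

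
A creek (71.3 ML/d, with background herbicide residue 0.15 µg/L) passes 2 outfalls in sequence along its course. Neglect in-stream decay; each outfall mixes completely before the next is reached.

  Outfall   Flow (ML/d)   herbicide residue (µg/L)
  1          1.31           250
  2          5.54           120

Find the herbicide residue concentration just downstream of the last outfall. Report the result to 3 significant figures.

12.8 µg/L

After outfall 1: Q = 71.30 + 1.310 = 72.61 ML/d; C = (71.30·0.1500 + 1.310·250.0)/72.61 = 4.658 µg/L.
After outfall 2: Q = 72.61 + 5.540 = 78.15 ML/d; C = (72.61·4.658 + 5.540·120.0)/78.15 = 12.83 µg/L.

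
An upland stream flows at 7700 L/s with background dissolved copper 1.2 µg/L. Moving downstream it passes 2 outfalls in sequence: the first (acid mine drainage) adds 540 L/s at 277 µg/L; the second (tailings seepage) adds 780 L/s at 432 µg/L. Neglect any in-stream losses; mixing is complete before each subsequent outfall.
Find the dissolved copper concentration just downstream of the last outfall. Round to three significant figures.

55.0 µg/L

Below outfall 1: Q → 8240 L/s, C = (7700·1.200 + 540.0·277.0)/8240 = 19.27 µg/L.
Below outfall 2: Q → 9020 L/s, C = (8240·19.27 + 780.0·432.0)/9020 = 54.96 µg/L.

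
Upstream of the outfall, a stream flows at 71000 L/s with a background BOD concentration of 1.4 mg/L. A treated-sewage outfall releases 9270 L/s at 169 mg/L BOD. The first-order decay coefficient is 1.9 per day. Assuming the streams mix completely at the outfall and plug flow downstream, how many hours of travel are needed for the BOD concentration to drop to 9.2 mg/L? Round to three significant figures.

10.3 h

After mixing, C = (71000·1.400 + 9270·169.0) / 80270 = 1666000/80270 = 20.76 mg/L.
20.76·exp(−k·t) = 9.2 → t = ln(20.76/9.2)/k = 37000 s = 10.28 h.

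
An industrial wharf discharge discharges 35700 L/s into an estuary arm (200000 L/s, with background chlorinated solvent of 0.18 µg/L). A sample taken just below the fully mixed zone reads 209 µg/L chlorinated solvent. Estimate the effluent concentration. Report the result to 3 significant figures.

1380 µg/L

Mass balance: 200000·0.1800 + 35700·Cₑ = 235700·209.0
→ Cₑ = (235700·209.0 − 200000·0.1800) / 35700 = 1379 µg/L.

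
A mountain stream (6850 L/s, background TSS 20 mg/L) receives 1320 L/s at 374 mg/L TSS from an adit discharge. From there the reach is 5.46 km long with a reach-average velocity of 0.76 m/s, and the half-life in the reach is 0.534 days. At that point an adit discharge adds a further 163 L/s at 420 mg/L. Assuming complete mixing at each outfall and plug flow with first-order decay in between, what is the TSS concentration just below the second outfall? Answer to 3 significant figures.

After mixing, C = (6850·20.00 + 1320·374.0) / 8170 = 630700/8170 = 77.19 mg/L; combined flow 8170 L/s.
Travel time t = 5.46·1000 / 0.76 = 7184 s = 1.996 h.
Half-life 0.534 d → k = ln 2 / 0.534 = 1.298 d⁻¹.
After decay, C = 77.19 × e^(−kt) = 77.19 × 0.8977 = 69.30 mg/L.
At the second outfall, C = (8170·69.30 + 163.0·420.0) / (8170 + 163.0) = 76.16 mg/L.

76.2 mg/L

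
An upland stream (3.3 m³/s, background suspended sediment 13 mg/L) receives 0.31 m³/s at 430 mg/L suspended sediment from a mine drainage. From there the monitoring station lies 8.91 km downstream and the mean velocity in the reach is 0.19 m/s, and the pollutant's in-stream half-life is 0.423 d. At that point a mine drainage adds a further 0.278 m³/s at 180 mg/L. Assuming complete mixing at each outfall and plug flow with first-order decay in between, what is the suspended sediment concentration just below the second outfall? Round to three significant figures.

After mixing, C = (3.300·13.00 + 0.3100·430.0) / 3.610 = 176.2/3.610 = 48.81 mg/L; combined flow 3.610 m³/s.
Travel time t = 8.91·1000 / 0.19 = 46890 s = 13.03 h.
Half-life 0.423 d → k = ln 2 / 0.423 = 1.639 d⁻¹.
Decay over the reach: 48.81·exp(−kt) = 48.81·0.4109 = 20.06 mg/L.
Second outfall: C = (3.610·20.06 + 0.2780·180.0)/3.888 = 31.49 mg/L.

31.5 mg/L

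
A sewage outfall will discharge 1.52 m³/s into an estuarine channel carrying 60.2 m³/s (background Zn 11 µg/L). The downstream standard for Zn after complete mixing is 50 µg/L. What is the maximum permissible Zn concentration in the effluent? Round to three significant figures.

At the limit, (Qr·Cr + Qe·Cₑ)/(Qr + Qe) = 50:
Cₑ = (61.72·50 − 60.20·11.00) / 1.520 = 1595 µg/L.

1590 µg/L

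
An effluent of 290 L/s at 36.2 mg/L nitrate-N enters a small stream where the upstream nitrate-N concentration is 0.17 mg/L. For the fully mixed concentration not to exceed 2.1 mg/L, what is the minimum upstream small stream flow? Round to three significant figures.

5120 L/s

Set C_mix = 2.1: (Q·0.1700 + 290.0·36.20) / (Q + 290.0) = 2.1
→ Q = 290.0·(36.20 − 2.1)/(2.1 − 0.1700) = 5124 L/s.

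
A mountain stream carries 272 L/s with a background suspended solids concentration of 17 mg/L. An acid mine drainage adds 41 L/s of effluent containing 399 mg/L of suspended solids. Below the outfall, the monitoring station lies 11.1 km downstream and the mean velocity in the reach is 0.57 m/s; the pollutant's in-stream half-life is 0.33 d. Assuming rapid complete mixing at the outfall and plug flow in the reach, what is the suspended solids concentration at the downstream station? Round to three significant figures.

41.8 mg/L

Flow-weighted average: C = (272.0·17.00 + 41.00·399.0) / 313.0 = 20980/313.0 = 67.04 mg/L.
Travel time t = 11.1·1000 / 0.57 = 19470 s = 5.409 h.
Half-life 0.33 d → k = ln 2 / 0.33 = 2.100 d⁻¹.
Decay over the reach: 67.04·exp(−kt) = 67.04·0.6229 = 41.76 mg/L.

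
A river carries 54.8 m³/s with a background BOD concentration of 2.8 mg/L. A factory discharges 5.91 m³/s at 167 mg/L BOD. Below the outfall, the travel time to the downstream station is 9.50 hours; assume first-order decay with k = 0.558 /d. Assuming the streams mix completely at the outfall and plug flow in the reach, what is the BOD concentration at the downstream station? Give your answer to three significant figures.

Mixed concentration C = ΣQC/ΣQ = (54.80·2.800 + 5.910·167.0) / 60.71 = 1140/60.71 = 18.78 mg/L.
First-order decay: C = 18.78·exp(−k·t) = 18.78·0.8018 = 15.06 mg/L.

15.1 mg/L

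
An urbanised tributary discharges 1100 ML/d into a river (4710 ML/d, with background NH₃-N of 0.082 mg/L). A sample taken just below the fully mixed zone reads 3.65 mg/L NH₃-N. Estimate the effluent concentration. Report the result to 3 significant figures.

Mass balance: 4710·0.08200 + 1100·Cₑ = 5810·3.650
→ Cₑ = (5810·3.650 − 4710·0.08200) / 1100 = 18.93 mg/L.

18.9 mg/L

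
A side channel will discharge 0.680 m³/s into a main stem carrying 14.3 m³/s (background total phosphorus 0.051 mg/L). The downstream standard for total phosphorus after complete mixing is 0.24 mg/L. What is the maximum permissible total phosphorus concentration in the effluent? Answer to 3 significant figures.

4.21 mg/L

At the limit, (Qr·Cr + Qe·Cₑ)/(Qr + Qe) = 0.24:
Cₑ = (14.98·0.24 − 14.30·0.05100) / 0.6800 = 4.215 mg/L.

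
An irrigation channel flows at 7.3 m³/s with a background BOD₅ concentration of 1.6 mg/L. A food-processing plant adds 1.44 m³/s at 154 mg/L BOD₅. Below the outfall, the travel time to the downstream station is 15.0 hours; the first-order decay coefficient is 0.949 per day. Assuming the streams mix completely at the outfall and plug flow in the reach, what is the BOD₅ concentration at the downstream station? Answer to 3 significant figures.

14.8 mg/L

After mixing, C = (7.300·1.600 + 1.440·154.0) / 8.740 = 233.4/8.740 = 26.71 mg/L.
After decay, C = 26.71 × e^(−kt) = 26.71 × 0.5526 = 14.76 mg/L.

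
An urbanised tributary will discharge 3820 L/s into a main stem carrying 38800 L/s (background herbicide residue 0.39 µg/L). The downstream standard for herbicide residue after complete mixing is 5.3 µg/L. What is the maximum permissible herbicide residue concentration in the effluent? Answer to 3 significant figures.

55.2 µg/L

At the limit, (Qr·Cr + Qe·Cₑ)/(Qr + Qe) = 5.3:
Cₑ = (42620·5.3 − 38800·0.3900) / 3820 = 55.17 µg/L.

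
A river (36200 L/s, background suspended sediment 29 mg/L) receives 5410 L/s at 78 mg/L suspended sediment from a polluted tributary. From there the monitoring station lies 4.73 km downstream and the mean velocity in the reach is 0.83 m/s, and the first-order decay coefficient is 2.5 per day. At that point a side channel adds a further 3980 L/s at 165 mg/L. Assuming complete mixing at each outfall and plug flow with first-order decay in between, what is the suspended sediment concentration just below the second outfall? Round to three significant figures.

41.8 mg/L

Mixed concentration C = ΣQC/ΣQ = (36200·29.00 + 5410·78.00) / 41610 = 1472000/41610 = 35.37 mg/L; combined flow 41610 L/s.
Travel time t = 4.73·1000 / 0.83 = 5699 s = 1.583 h.
Decay over the reach: 35.37·exp(−kt) = 35.37·0.8480 = 29.99 mg/L.
At the second outfall, C = (41610·29.99 + 3980·165.0) / (41610 + 3980) = 41.78 mg/L.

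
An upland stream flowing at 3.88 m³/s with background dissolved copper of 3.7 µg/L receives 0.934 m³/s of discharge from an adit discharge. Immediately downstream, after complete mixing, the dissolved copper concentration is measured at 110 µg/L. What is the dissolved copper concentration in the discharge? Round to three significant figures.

552 µg/L

Mass balance: 3.880·3.700 + 0.9340·Cₑ = 4.814·110.0
→ Cₑ = (4.814·110.0 − 3.880·3.700) / 0.9340 = 551.6 µg/L.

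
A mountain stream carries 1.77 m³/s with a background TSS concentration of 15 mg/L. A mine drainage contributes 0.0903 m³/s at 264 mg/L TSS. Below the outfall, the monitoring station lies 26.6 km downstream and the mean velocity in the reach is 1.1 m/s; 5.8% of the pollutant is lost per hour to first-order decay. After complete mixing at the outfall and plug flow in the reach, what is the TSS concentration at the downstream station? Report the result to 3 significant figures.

Flow-weighted average: C = (1.770·15.00 + 0.09030·264.0) / 1.860 = 50.39/1.860 = 27.09 mg/L.
Travel time t = 26.6·1000 / 1.1 = 24180 s = 6.717 h.
5.8%/h lost → k = −ln(1 − 0.058) = 0.05975 h⁻¹.
First-order decay: C = 27.09·exp(−k·t) = 27.09·0.6694 = 18.13 mg/L.

18.1 mg/L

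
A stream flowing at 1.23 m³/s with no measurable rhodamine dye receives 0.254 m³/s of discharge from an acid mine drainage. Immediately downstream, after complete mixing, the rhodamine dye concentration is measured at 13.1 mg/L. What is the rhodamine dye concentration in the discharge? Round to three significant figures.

76.5 mg/L

Mass balance: 1.230·0 + 0.2540·Cₑ = 1.484·13.10
→ Cₑ = (1.484·13.10 − 1.230·0) / 0.2540 = 76.54 mg/L.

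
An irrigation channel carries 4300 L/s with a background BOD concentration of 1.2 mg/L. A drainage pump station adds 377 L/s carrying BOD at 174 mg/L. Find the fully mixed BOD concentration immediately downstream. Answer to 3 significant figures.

Conservation of mass: C = (4300·1.200 + 377.0·174.0) / 4677 = 70760/4677 = 15.13 mg/L.

15.1 mg/L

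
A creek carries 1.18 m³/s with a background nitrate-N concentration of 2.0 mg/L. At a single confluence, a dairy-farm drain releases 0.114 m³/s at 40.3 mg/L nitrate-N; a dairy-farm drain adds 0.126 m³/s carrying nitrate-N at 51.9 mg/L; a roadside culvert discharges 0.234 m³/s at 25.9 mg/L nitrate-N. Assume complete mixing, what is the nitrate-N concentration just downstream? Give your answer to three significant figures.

Mass balance: C = (1.180·2.000 + 0.1140·40.30 + 0.1260·51.90 + 0.2340·25.90) / 1.654 = 19.55/1.654 = 11.82 mg/L.

11.8 mg/L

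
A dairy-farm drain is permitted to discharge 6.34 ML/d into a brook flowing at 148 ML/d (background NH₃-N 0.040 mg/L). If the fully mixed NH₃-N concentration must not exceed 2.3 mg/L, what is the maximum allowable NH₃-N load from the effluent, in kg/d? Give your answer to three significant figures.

Mass balance at the limit: 148.0·0.04000 + 6.340·Cₑ = 154.3·2.3 → Cₑ = 55.06 mg/L.
6.340 ML/d = 0.07338 m³/s. Load = 0.07338 m³/s × 55.06 g/m³ × 86 400 s/d = 349.1 kg/d.

349 kg/d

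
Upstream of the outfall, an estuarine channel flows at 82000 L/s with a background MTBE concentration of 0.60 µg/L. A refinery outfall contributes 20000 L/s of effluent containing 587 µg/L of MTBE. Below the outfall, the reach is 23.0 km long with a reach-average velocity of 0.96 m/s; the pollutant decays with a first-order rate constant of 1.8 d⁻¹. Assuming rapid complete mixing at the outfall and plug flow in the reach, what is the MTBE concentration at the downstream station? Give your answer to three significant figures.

Conservation of mass: C = (82000·0.6000 + 20000·587.0) / 102000 = 11790000/102000 = 115.6 µg/L.
Travel time t = 23.0·1000 / 0.96 = 23960 s = 6.655 h.
First-order decay: C = 115.6·exp(−k·t) = 115.6·0.6071 = 70.16 µg/L.

70.2 µg/L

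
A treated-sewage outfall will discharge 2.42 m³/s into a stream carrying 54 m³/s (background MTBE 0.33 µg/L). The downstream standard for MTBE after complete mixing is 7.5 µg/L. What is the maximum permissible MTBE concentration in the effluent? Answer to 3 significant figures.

167 µg/L

At the limit, (Qr·Cr + Qe·Cₑ)/(Qr + Qe) = 7.5:
Cₑ = (56.42·7.5 − 54.00·0.3300) / 2.420 = 167.5 µg/L.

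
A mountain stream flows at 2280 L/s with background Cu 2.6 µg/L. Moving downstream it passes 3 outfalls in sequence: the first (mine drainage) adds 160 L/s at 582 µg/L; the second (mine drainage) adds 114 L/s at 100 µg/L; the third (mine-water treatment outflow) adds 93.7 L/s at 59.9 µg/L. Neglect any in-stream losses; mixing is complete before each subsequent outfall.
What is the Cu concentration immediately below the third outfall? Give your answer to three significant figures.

43.8 µg/L

Outfall 1: combined Q = 2440 L/s; C = (2280·2.600 + 160.0·582.0)/2440 = 40.59 µg/L.
Outfall 2: combined Q = 2554 L/s; C = (2440·40.59 + 114.0·100.0)/2554 = 43.25 µg/L.
Outfall 3: combined Q = 2648 L/s; C = (2554·43.25 + 93.70·59.90)/2648 = 43.83 µg/L.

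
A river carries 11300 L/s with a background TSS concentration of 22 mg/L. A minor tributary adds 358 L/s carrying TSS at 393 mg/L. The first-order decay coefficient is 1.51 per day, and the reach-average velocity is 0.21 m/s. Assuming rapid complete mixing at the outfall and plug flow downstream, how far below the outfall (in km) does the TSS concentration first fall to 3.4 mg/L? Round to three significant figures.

27.5 km

Mixed concentration C = ΣQC/ΣQ = (11300·22.00 + 358.0·393.0) / 11660 = 389300/11660 = 33.39 mg/L.
Set 33.39·exp(−k·t) = 3.4 → t = ln(33.39/3.4)/k = 130700 s = 36.31 h.
Distance = v·t = 0.21·130700 = 27450 m = 27.45 km.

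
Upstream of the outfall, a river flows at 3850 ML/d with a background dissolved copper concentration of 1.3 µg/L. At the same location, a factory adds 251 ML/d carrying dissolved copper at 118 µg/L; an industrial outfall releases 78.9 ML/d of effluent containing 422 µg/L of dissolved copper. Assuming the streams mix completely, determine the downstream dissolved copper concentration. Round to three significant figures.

After mixing, C = (3850·1.300 + 251.0·118.0 + 78.90·422.0) / 4180 = 67920/4180 = 16.25 µg/L.

16.2 µg/L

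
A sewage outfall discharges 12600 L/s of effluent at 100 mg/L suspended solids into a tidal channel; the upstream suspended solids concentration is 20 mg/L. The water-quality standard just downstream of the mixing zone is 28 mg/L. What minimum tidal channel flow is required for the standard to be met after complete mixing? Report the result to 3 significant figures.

Set C_mix = 28: (Q·20.00 + 12600·100.0) / (Q + 12600) = 28
→ Q = 12600·(100.0 − 28)/(28 − 20.00) = 113400 L/s.

113000 L/s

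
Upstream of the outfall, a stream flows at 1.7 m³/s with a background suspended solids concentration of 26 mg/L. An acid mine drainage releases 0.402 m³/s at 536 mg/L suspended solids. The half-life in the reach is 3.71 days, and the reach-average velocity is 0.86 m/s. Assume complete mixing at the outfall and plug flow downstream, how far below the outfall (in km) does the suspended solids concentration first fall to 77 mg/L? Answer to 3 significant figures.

188 km

Mass balance: C = (1.700·26.00 + 0.4020·536.0) / 2.102 = 259.7/2.102 = 123.5 mg/L.
Half-life 3.71 d → k = ln 2 / 3.71 = 0.1868 d⁻¹.
Set 123.5·exp(−k·t) = 77 → t = ln(123.5/77)/k = 218600 s = 60.73 h.
Distance = v·t = 0.86·218600 = 188000 m = 188.0 km.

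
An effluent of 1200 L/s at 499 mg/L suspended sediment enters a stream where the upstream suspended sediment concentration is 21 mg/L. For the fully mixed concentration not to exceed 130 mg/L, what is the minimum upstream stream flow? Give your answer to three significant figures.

Set C_mix = 130: (Q·21.00 + 1200·499.0) / (Q + 1200) = 130
→ Q = 1200·(499.0 − 130)/(130 − 21.00) = 4062 L/s.

4060 L/s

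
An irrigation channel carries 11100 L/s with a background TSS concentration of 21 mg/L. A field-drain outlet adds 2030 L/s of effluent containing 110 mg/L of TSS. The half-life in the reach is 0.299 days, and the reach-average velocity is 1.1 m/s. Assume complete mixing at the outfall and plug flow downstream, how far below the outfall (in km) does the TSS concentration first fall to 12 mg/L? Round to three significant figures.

Mixed concentration C = ΣQC/ΣQ = (11100·21.00 + 2030·110.0) / 13130 = 456400/13130 = 34.76 mg/L.
Half-life 0.299 d → k = ln 2 / 0.299 = 2.318 d⁻¹.
Set 34.76·exp(−k·t) = 12 → t = ln(34.76/12)/k = 39640 s = 11.01 h.
Distance = v·t = 1.1·39640 = 43600 m = 43.60 km.

43.6 km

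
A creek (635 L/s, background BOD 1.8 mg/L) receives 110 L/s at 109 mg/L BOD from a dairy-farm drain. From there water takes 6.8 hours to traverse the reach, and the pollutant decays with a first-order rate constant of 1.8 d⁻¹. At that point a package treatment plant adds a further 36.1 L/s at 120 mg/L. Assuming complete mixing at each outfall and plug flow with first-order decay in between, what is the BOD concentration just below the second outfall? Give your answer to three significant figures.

Flow-weighted average: C = (635.0·1.800 + 110.0·109.0) / 745.0 = 13130/745.0 = 17.63 mg/L; combined flow 745.0 L/s.
First-order decay: C = 17.63·exp(−k·t) = 17.63·0.6005 = 10.59 mg/L.
Second outfall: C = (745.0·10.59 + 36.10·120.0)/781.1 = 15.64 mg/L.

15.6 mg/L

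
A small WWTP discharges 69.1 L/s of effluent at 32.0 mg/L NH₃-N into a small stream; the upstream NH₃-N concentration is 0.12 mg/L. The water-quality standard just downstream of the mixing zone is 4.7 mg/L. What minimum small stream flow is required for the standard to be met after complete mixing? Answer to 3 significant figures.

412 L/s

Set C_mix = 4.7: (Q·0.1200 + 69.10·32.00) / (Q + 69.10) = 4.7
→ Q = 69.10·(32.00 − 4.7)/(4.7 − 0.1200) = 411.9 L/s.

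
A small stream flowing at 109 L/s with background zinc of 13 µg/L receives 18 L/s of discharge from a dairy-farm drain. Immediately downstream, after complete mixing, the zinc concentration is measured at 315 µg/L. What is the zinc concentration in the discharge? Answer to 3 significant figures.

Mass balance: 109.0·13.00 + 18.00·Cₑ = 127.0·315.0
→ Cₑ = (127.0·315.0 − 109.0·13.00) / 18.00 = 2144 µg/L.

2140 µg/L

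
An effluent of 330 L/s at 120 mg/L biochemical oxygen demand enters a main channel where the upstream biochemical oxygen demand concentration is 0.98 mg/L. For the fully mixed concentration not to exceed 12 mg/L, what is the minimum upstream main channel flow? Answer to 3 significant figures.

3230 L/s

Set C_mix = 12: (Q·0.9800 + 330.0·120.0) / (Q + 330.0) = 12
→ Q = 330.0·(120.0 − 12)/(12 − 0.9800) = 3234 L/s.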